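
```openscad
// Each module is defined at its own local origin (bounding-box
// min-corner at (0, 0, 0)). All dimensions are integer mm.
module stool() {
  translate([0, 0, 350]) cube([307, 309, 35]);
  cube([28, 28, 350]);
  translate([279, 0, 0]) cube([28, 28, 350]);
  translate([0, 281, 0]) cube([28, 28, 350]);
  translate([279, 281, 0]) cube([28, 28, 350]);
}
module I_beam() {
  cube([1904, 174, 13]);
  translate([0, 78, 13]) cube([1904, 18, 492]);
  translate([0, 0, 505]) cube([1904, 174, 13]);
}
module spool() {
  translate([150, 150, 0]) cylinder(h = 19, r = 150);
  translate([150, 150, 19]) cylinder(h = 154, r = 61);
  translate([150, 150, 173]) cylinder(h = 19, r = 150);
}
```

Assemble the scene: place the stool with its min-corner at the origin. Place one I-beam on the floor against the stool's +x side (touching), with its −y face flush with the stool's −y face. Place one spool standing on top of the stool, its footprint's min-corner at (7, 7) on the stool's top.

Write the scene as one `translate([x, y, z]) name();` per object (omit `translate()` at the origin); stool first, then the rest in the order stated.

stool();
translate([307, 0, 0]) I_beam();
translate([7, 7, 385]) spool();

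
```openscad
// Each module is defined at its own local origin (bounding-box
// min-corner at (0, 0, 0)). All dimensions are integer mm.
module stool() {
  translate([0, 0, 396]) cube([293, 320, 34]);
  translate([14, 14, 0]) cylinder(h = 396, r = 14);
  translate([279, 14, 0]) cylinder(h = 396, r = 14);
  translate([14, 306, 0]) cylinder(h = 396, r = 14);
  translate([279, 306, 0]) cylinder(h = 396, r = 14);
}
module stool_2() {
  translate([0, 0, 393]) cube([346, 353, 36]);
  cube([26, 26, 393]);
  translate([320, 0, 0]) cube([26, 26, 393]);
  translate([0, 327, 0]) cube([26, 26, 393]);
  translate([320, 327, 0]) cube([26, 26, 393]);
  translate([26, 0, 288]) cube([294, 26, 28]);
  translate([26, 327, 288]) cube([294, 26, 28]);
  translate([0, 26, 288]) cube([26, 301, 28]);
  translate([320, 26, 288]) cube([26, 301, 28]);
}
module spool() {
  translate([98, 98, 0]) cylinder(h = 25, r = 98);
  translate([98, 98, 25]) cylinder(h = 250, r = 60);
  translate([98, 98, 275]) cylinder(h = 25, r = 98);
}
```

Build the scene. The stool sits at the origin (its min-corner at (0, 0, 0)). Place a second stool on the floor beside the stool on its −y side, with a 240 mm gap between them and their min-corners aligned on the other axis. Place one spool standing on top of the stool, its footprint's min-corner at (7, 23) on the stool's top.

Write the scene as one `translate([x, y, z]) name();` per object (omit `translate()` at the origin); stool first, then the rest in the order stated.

stool();
translate([0, -593, 0]) stool_2();
translate([7, 23, 430]) spool();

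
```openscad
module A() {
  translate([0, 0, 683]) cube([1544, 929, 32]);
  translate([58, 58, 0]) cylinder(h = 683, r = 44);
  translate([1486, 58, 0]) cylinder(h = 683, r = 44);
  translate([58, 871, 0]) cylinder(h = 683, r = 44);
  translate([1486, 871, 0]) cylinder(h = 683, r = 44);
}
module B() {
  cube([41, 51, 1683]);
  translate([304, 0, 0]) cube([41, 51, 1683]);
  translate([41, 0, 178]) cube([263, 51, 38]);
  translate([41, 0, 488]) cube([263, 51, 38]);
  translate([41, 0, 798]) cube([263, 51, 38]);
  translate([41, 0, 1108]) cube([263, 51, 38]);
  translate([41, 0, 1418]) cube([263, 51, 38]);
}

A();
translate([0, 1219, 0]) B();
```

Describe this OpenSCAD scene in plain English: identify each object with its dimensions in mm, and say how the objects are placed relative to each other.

A is a rectangular dining table. The top is 1544×929×32 mm with its upper surface at z = 715 mm. It stands on four round legs of 88 mm diameter, each leg's bounding box inset 14 mm from the nearest pair of top edges, running from the floor to the underside of the top.

B is a straight ladder. Two 41×51 mm vertical rails, 1683 mm tall, stand 345 mm apart (outside-to-outside) with their front faces coplanar on the −y side. 5 rungs, each 51 mm deep and 38 mm tall, span between the inner faces of the rails, front faces flush with the rails. The lowest rung's underside is at z = 178 mm and rungs are spaced 310 mm apart (underside to underside).

The ladder is on the floor beside the table on its +y side.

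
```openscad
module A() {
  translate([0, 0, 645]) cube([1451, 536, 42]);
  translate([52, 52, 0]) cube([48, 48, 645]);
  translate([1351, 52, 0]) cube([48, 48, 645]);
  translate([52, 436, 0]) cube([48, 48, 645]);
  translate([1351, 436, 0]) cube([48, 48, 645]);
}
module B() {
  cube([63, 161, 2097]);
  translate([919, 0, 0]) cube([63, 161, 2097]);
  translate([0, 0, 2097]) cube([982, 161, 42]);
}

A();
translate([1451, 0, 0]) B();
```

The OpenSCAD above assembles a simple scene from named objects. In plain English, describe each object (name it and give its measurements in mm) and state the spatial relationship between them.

A is a table: top 1451 mm (x) × 536 mm (y), 42 mm thick, upper face at z = 687 mm, on four 48×48 mm square legs, each inset 52 mm from the nearest pair of top edges, running from z = 0 to the bottom of the top.

B is a door frame. The clear opening is 856 mm wide and 2097 mm high. Two 63 mm wide jambs, 161 mm deep, stand either side of the opening from the floor to the top of the opening. A 42 mm thick head sits across the top of both jambs, spanning the full outside width of the frame.

The door frame is against the table's +x side, with their −y faces flush.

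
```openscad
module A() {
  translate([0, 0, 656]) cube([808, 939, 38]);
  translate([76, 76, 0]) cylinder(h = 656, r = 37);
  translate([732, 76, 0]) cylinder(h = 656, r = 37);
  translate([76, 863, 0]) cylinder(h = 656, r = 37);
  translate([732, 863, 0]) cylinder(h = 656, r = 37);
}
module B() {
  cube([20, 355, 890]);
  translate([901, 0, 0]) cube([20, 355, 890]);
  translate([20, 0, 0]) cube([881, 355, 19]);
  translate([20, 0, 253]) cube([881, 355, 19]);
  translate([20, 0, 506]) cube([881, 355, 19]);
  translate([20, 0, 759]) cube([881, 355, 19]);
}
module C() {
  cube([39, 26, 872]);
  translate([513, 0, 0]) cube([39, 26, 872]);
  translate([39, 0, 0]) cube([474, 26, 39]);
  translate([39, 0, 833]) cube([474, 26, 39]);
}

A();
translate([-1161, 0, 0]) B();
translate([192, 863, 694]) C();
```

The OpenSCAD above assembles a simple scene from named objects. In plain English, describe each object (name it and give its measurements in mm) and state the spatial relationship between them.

A is a table with a 808×939 mm rectangular top, 38 mm thick, top surface at z = 694 mm, supported by four round legs of 74 mm diameter, each leg's bounding box inset 39 mm from the nearest pair of top edges, running from the floor.

B is an open bookshelf. Two side panels, each 20 mm thick, 355 mm deep and 890 mm tall, stand 921 mm apart (outside-to-outside). Between them sit 4 shelves, each 19 mm thick and 355 mm deep, spanning the full gap between the sides. The bottom shelf rests on the floor (its underside at z = 0) and the clear gap between one shelf's top and the next shelf's underside is 234 mm.

C is a rectangular picture frame lying in the x–z plane (depth along y). The opening is 474 mm wide (x) by 794 mm tall (z), surrounded by a border 39 mm wide on all four sides. The frame is 26 mm deep and is made of two full-height vertical stiles with two horizontal rails fitted between them.

The bookshelf is on the floor beside the table on its −x side. The picture frame is on top of the table.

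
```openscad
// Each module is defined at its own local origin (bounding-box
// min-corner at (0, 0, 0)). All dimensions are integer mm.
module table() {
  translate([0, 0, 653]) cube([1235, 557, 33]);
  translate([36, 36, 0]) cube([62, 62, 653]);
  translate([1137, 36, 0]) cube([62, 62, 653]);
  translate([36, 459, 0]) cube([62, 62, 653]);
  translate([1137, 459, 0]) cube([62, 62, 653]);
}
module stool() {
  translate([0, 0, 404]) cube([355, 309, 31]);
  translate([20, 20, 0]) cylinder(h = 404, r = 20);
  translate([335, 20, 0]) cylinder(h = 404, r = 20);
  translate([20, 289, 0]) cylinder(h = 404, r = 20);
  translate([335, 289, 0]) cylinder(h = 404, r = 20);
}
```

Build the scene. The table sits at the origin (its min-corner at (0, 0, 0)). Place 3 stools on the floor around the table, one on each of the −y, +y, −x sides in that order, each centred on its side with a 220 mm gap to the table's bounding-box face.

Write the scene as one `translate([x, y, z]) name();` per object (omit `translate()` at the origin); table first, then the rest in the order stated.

table();
translate([440, -529, 0]) stool();
translate([440, 777, 0]) stool();
translate([-575, 124, 0]) stool();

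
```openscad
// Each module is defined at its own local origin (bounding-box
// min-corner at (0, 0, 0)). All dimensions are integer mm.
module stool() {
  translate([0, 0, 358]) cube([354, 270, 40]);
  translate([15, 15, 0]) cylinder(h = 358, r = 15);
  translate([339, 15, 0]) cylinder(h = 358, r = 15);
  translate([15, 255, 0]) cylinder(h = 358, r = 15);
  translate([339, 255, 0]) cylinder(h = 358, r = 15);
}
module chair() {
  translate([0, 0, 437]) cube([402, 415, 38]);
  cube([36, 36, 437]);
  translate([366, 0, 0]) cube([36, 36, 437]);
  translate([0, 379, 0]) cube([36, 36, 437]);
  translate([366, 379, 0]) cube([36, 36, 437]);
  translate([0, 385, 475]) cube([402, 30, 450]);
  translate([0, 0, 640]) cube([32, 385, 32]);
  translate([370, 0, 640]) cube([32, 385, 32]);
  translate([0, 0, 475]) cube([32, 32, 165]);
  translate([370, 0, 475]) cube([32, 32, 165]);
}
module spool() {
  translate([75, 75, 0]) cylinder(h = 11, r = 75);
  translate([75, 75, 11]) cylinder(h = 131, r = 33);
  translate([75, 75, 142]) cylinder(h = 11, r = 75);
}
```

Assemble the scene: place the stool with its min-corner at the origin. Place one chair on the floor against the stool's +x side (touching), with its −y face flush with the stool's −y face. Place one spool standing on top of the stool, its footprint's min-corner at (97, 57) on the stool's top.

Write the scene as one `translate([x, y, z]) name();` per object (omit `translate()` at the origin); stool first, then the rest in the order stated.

stool();
translate([354, 0, 0]) chair();
translate([97, 57, 398]) spool();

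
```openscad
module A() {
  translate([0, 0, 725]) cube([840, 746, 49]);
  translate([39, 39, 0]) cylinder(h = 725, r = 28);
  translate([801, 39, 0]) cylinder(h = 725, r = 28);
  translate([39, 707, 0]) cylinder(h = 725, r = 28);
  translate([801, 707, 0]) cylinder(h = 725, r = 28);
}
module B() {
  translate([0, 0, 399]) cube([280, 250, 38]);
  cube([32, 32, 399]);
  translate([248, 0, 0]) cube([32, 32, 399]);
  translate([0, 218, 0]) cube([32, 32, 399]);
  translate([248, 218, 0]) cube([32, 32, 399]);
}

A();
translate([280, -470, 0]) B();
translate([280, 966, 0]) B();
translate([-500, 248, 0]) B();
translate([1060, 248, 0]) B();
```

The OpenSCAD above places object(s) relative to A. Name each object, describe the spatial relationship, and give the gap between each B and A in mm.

A is a table. B is a stool. Four stools sit around the table at the −y, +y, −x, +x sides. The gap between each stool and the table is 220 mm.

Each stool's nearest face is 220 mm from the table's bounding box.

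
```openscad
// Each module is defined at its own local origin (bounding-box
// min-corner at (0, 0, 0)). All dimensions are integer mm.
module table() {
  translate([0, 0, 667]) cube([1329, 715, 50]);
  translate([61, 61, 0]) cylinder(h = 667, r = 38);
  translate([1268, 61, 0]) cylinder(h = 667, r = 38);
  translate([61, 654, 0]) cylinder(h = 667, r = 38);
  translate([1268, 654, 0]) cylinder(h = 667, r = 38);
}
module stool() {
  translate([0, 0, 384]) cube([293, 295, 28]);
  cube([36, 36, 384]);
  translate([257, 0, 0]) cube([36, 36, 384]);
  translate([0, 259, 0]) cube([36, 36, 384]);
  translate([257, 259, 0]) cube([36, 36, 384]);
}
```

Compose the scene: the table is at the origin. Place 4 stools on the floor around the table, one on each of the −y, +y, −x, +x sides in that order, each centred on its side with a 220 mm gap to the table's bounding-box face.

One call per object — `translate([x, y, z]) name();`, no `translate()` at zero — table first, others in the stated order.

table();
translate([518, -515, 0]) stool();
translate([518, 935, 0]) stool();
translate([-513, 210, 0]) stool();
translate([1549, 210, 0]) stool();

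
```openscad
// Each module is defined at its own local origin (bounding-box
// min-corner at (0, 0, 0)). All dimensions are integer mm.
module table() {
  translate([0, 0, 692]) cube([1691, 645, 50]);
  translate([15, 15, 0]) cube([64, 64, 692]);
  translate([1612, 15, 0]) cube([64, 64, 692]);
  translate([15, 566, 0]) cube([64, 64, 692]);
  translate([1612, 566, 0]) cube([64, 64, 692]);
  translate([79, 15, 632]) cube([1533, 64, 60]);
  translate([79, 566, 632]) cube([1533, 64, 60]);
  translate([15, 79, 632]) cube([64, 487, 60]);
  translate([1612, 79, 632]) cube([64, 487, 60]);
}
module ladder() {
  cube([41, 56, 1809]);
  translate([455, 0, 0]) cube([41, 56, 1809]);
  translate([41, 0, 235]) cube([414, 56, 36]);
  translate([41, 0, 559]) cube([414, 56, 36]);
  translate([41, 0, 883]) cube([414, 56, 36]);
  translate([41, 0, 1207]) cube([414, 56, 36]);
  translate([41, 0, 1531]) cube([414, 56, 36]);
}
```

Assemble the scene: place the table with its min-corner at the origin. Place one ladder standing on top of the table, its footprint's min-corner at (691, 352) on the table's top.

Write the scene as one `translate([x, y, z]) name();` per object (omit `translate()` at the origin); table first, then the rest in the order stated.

table();
translate([691, 352, 742]) ladder();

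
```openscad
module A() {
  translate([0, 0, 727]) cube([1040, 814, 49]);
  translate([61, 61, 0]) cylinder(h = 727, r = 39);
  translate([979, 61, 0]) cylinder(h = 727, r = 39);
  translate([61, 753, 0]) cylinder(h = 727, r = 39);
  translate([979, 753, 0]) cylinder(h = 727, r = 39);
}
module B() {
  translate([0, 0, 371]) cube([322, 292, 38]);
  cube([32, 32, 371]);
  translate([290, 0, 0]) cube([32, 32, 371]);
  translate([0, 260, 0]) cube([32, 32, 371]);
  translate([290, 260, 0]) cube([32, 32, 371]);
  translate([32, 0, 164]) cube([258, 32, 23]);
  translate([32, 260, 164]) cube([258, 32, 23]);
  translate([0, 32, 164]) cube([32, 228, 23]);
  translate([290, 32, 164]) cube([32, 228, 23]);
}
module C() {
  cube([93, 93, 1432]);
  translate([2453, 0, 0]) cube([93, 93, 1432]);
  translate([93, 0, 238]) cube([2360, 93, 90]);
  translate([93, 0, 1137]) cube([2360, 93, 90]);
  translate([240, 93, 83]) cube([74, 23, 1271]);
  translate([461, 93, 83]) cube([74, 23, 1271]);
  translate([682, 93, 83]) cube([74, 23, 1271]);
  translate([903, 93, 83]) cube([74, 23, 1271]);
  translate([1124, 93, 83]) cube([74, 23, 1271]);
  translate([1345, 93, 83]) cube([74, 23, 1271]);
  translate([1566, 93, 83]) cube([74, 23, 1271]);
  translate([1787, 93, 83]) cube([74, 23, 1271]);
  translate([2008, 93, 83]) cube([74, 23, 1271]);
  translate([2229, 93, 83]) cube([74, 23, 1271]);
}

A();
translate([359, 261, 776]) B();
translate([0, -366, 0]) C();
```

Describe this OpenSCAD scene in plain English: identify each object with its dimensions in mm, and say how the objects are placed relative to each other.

A is a table: top 1040 mm (x) × 814 mm (y), 49 mm thick, upper face at z = 776 mm, on four round legs of 78 mm diameter, each leg's bounding box inset 22 mm from the nearest pair of top edges, running from z = 0 to the bottom of the top.

B is a four-legged stool. The seat is 322×292 mm, 38 mm thick, top at z = 409 mm. It stands on four square legs, each 32×32 mm in cross-section, from z = 0 to the seat underside, each flush with a corner of the seat. Four stretchers, 32 mm wide and 23 mm tall, connect adjacent legs with their undersides at z = 164 mm, each running between the inner faces of the legs it joins and aligned with the legs' outer faces on the other axis.

C is a fence section. Two 93×93 mm posts, 1432 mm tall, stand on the floor with a clear span of 2360 mm between their inner faces. Two horizontal rails of 93×90 mm section span the gap between the posts with their undersides at z = 238 mm and z = 1137 mm, flush with the posts' −y face. 10 pickets, each 74 mm wide, 23 mm thick and 1271 mm tall, are fixed to the +y face of the rails with their bottoms at z = 83 mm, evenly spaced across the span with equal gaps (rounded down to the nearest mm) at the −x end and between each pair — any rounding remainder accumulates at the +x end.

The stool is on top of the table, centred. The fence section is on the floor beside the table on its −y side.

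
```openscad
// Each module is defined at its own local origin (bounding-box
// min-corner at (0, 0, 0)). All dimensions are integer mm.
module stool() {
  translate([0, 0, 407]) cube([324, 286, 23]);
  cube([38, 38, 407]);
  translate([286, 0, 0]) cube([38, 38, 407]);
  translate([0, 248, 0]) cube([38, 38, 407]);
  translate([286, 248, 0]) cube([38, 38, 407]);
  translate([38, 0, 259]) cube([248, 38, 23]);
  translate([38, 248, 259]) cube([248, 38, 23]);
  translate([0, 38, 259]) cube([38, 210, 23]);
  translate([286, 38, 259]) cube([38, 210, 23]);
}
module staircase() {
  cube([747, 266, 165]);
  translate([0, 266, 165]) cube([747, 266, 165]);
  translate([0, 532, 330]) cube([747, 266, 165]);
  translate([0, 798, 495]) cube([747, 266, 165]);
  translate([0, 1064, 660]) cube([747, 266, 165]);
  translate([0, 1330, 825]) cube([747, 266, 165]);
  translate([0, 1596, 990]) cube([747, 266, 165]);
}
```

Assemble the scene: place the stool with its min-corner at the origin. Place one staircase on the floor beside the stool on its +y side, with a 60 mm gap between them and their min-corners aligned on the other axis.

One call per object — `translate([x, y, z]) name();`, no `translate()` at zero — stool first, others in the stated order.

stool();
translate([0, 346, 0]) staircase();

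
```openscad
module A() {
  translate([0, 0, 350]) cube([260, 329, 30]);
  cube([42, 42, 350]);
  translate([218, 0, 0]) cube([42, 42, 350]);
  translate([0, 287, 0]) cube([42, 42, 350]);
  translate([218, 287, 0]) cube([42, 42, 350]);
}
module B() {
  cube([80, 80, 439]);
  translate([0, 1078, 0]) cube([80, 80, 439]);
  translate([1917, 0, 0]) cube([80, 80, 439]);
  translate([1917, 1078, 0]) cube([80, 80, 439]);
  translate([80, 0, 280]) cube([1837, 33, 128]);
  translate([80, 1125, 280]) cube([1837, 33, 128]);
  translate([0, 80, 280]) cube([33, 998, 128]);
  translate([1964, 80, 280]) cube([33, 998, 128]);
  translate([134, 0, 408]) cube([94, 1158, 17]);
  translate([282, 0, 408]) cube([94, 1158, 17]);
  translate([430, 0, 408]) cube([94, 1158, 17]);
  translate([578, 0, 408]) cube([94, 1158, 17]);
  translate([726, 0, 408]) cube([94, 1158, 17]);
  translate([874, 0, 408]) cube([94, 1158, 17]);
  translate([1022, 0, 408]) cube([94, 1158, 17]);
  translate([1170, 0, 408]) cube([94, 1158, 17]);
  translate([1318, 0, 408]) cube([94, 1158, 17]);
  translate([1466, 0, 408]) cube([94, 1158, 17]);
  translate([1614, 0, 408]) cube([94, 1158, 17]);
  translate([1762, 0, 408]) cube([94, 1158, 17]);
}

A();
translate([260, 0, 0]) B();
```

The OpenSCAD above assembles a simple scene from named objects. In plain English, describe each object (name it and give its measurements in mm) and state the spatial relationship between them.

A is a four-legged stool. The seat is a 260×329×30 mm slab whose top surface is at z = 380 mm; four square legs, each 42×42 mm in cross-section, run from the floor (z = 0) to the underside of the seat, each flush with a corner of the seat.

B is a bed frame 1997 mm long (x) by 1158 mm wide (y). Four 80×80 mm corner posts, 439 mm tall, at the corners of the footprint. Four rails of 33 mm thickness and 128 mm height run between adjacent posts with their undersides at z = 280 mm, their outer faces flush with the outside of the frame (the two x-running rails run between the posts' inner faces; the two y-running rails run between the posts' inner faces). 12 slats, each 94 mm wide (x) and 17 mm thick, lie across the top of the two x-running rails, running the full 1158 mm width of the frame in y; the slats are evenly spaced along x between the inner faces of the end posts with equal gaps (rounded down to the nearest mm) at the −x end and between each pair — any rounding remainder accumulates at the +x end.

The bed frame is against the stool's +x side, with their −y faces flush.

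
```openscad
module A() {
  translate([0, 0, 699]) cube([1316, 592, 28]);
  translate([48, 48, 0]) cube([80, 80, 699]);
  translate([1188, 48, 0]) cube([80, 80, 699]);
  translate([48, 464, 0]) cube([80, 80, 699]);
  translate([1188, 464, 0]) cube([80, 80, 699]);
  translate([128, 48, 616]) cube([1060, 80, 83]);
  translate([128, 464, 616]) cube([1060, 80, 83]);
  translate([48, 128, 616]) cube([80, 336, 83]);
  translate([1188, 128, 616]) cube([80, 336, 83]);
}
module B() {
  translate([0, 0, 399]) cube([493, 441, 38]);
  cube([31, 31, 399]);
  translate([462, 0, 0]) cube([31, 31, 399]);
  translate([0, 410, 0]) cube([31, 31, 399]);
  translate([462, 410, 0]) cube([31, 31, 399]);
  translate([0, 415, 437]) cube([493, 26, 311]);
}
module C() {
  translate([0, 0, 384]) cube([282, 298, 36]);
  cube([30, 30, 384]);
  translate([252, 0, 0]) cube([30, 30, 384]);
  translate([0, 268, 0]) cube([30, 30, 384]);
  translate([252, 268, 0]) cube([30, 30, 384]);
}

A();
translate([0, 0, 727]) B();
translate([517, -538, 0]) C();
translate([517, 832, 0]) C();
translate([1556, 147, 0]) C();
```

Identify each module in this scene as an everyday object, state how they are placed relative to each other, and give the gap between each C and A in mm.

Each stool's nearest face is 240 mm from the table's bounding box.

A is a table. B is a chair. C is a stool. The chair is on top of the table. Three stools sit around the table at the −y, +y, +x sides. The gap between each stool and the table is 240 mm.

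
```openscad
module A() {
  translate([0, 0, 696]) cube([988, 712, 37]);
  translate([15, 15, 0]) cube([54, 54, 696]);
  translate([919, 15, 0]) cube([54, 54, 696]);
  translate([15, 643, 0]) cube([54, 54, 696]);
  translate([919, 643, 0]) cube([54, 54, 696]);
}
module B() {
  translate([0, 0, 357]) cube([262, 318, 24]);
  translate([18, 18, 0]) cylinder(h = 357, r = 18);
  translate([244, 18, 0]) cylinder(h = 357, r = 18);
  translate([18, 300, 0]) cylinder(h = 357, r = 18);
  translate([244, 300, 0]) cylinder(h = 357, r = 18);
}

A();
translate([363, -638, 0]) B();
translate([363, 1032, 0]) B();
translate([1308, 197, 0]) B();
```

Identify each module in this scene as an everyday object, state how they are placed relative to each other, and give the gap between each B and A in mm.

Each stool's nearest face is 320 mm from the table's bounding box.

A is a table. B is a stool. Three stools sit around the table at the −y, +y, +x sides. The gap between each stool and the table is 320 mm.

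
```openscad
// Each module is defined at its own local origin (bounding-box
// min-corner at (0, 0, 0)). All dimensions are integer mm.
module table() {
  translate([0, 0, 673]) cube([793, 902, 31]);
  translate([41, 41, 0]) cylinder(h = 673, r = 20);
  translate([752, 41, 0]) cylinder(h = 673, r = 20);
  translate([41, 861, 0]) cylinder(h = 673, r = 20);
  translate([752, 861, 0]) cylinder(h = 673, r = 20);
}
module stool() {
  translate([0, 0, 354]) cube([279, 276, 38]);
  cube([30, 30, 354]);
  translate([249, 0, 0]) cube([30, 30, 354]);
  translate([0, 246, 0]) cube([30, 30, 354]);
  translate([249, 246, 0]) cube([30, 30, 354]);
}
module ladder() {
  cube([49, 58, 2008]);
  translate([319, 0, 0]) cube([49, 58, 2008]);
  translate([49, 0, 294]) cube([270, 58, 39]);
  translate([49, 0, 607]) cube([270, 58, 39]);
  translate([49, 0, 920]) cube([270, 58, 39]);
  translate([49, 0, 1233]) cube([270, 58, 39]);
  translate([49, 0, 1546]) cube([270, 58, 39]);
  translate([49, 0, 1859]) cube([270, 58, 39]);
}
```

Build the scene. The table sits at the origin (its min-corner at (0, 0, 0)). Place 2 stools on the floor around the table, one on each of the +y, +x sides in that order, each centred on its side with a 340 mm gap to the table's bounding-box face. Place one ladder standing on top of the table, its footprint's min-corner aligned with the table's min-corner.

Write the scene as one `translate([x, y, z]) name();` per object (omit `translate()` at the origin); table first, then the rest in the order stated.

table();
translate([257, 1242, 0]) stool();
translate([1133, 313, 0]) stool();
translate([0, 0, 704]) ladder();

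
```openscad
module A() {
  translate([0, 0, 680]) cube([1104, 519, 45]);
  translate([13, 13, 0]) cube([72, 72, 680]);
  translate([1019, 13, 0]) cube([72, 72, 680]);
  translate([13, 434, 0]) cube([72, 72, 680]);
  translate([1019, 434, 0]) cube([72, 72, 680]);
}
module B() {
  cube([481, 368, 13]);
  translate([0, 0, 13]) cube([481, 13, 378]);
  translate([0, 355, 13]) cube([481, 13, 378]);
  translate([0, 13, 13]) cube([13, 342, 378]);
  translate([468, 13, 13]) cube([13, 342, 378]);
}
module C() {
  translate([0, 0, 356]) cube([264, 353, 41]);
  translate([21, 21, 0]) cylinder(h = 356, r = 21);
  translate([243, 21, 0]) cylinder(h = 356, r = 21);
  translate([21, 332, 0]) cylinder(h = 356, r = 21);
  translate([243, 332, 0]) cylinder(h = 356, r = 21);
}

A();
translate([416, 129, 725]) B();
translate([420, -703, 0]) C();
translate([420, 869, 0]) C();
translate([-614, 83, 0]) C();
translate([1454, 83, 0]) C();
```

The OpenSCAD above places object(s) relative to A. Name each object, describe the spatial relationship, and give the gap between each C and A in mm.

Each stool's nearest face is 350 mm from the table's bounding box.

A is a table. B is an open box. C is a stool. The open box is on top of the table. Four stools sit around the table at the −y, +y, −x, +x sides. The gap between each stool and the table is 350 mm.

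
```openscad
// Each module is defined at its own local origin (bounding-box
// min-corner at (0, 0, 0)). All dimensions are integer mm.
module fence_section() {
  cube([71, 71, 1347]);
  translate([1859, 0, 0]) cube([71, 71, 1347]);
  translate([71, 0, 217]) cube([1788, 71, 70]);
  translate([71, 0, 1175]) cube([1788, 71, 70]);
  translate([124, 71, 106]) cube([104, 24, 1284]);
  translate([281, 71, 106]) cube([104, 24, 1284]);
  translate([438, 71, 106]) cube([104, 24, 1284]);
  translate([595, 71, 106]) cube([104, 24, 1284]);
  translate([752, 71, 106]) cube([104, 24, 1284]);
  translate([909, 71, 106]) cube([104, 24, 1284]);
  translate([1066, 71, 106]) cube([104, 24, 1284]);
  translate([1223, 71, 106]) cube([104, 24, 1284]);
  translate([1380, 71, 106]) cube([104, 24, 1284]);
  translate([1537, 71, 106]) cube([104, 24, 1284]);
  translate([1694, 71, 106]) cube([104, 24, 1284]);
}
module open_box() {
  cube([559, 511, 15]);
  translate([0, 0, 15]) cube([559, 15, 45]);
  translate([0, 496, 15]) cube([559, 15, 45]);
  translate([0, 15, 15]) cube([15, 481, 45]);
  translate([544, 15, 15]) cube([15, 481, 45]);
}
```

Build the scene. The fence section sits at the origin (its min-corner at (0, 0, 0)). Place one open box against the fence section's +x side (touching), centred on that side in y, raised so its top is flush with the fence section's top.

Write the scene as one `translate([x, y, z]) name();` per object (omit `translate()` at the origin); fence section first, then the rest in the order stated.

fence_section();
translate([1930, -208, 1330]) open_box();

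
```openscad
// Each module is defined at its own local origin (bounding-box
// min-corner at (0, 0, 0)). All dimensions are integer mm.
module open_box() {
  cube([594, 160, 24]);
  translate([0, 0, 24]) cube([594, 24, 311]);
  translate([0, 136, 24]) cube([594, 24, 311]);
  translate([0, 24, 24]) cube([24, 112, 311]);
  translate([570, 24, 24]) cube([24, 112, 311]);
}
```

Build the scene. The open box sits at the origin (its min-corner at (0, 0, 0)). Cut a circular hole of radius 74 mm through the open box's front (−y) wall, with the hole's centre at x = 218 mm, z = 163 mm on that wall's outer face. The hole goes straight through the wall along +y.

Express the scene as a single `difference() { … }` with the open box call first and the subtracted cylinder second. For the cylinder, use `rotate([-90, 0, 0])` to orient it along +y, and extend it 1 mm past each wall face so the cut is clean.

difference() {
  open_box();
  translate([218, -1, 163]) rotate([-90, 0, 0]) cylinder(h = 26, r = 74);
}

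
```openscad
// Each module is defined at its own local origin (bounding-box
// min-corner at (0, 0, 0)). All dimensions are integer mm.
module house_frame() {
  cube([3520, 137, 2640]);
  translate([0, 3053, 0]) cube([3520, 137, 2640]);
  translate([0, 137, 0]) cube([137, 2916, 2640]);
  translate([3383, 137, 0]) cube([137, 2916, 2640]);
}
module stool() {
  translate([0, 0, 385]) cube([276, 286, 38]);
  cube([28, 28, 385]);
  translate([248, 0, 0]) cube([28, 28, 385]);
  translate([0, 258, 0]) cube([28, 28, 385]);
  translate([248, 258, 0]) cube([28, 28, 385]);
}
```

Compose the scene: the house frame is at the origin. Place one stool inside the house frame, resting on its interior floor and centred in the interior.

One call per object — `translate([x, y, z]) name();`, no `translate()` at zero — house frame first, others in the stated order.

house_frame();
translate([1622, 1452, 0]) stool();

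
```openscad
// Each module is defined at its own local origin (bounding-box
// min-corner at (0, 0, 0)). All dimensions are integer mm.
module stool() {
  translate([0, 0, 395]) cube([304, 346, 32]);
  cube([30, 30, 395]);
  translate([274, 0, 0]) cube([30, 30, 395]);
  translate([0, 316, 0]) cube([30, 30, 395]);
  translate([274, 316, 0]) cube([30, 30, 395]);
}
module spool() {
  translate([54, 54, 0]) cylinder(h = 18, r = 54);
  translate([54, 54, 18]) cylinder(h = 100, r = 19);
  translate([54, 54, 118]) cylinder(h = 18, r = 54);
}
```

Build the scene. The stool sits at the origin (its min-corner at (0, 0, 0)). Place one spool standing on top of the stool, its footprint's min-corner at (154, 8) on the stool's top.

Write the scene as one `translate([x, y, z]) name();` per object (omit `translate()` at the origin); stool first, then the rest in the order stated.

stool();
translate([154, 8, 427]) spool();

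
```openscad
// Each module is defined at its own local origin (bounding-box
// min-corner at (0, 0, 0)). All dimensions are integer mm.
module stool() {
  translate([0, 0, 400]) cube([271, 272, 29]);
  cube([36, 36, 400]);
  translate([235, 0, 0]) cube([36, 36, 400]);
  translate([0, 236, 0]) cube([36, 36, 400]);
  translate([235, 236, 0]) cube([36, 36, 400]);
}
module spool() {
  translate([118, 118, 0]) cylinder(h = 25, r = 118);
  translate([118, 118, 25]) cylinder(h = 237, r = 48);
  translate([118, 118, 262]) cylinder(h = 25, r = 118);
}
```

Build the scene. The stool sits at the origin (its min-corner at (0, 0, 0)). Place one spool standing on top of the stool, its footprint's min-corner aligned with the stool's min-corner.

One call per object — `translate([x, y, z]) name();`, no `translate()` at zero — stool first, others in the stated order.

stool();
translate([0, 0, 429]) spool();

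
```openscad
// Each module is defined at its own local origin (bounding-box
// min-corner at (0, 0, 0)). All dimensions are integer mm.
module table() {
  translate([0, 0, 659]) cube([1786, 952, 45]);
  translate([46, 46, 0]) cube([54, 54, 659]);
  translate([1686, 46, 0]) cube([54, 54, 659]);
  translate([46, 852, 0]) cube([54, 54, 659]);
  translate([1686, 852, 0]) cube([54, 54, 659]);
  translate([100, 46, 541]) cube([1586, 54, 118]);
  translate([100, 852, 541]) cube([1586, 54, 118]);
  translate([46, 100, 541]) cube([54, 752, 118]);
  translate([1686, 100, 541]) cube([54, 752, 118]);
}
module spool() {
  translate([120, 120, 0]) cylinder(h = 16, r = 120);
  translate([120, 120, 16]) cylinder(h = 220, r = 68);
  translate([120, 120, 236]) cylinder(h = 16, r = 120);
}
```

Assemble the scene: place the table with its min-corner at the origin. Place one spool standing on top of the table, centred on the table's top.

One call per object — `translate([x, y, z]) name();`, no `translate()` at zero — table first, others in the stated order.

table();
translate([773, 356, 704]) spool();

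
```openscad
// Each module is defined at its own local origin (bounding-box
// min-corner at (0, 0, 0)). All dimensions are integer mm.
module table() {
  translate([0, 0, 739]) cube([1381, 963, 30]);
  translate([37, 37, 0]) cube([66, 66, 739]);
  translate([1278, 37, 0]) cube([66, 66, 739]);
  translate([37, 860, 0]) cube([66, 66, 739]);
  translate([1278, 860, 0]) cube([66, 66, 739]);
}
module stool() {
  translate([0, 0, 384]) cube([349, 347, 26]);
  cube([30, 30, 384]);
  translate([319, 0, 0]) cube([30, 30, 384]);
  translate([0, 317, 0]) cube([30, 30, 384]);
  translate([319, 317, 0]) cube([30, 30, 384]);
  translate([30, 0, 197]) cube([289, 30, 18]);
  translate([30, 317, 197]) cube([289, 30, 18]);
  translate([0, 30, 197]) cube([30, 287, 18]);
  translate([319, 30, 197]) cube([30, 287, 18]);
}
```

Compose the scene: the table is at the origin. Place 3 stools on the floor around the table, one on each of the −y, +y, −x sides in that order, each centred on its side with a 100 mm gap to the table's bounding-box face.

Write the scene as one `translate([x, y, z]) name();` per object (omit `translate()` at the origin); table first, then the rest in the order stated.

table();
translate([516, -447, 0]) stool();
translate([516, 1063, 0]) stool();
translate([-449, 308, 0]) stool();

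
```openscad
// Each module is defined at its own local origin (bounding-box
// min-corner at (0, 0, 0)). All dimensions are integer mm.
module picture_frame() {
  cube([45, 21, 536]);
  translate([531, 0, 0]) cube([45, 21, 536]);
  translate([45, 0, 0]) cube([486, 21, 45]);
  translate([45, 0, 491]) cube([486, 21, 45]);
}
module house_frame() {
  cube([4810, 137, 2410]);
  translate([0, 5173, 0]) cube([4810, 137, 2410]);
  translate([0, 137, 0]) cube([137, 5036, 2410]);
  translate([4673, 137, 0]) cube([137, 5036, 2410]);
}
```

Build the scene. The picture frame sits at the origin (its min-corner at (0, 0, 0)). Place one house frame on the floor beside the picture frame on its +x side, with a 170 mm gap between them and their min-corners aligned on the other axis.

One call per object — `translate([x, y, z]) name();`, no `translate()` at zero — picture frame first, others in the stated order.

picture_frame();
translate([746, 0, 0]) house_frame();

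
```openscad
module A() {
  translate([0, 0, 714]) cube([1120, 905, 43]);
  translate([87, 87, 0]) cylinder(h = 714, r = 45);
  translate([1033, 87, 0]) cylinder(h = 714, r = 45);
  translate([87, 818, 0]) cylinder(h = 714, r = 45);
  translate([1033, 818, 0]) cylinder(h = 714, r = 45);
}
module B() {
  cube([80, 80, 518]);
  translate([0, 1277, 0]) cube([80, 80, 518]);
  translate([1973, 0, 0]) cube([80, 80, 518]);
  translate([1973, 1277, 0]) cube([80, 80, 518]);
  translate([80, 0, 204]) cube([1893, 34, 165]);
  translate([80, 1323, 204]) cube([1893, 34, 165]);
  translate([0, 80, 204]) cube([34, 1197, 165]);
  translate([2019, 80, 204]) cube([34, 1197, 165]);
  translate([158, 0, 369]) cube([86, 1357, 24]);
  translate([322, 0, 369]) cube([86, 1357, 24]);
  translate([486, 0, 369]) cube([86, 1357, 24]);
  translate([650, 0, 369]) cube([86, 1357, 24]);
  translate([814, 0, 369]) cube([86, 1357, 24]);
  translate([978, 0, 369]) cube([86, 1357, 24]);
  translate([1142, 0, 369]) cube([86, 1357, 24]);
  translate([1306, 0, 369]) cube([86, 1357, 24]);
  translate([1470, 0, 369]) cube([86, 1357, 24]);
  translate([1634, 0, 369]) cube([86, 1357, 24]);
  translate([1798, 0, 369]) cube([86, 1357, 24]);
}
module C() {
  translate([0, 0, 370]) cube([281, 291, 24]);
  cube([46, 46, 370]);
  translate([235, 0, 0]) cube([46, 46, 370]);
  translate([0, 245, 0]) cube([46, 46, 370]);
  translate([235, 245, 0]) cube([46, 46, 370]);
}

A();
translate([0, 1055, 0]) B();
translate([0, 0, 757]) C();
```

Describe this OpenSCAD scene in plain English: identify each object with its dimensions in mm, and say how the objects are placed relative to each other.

A is a rectangular dining table. The top is 1120×905×43 mm with its upper surface at z = 757 mm. It stands on four round legs of 90 mm diameter, each leg's bounding box inset 42 mm from the nearest pair of top edges, running from the floor to the underside of the top.

B is a bed frame 2053 mm long (x) by 1357 mm wide (y). Four 80×80 mm corner posts, 518 mm tall, at the corners of the footprint. Four rails of 34 mm thickness and 165 mm height run between adjacent posts with their undersides at z = 204 mm, their outer faces flush with the outside of the frame (the two x-running rails run between the posts' inner faces; the two y-running rails run between the posts' inner faces). 11 slats, each 86 mm wide (x) and 24 mm thick, lie across the top of the two x-running rails, running the full 1357 mm width of the frame in y; the slats are evenly spaced along x between the inner faces of the end posts with equal gaps (rounded down to the nearest mm) at the −x end and between each pair — any rounding remainder accumulates at the +x end.

C is a four-legged stool. The seat is 281×291 mm, 24 mm thick, top at z = 394 mm. It stands on four square legs, each 46×46 mm in cross-section, from z = 0 to the seat underside, each flush with a corner of the seat.

The bed frame is on the floor beside the table on its +y side. The stool is on top of the table.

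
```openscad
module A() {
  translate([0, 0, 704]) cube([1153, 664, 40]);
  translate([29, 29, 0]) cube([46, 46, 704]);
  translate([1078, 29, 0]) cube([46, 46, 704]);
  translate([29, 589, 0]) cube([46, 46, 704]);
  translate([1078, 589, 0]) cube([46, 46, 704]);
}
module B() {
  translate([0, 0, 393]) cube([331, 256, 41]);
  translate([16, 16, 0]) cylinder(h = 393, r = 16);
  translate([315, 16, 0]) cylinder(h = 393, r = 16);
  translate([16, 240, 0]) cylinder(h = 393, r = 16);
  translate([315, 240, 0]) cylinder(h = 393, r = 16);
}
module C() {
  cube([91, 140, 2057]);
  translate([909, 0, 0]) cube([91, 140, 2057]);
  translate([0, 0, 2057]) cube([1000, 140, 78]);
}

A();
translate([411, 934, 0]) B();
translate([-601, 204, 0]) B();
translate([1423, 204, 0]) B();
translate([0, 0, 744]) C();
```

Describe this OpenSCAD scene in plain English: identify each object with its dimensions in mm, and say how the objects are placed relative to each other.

A is a rectangular dining table. The top is 1153×664×40 mm with its upper surface at z = 744 mm. It stands on four 46×46 mm square legs, each inset 29 mm from the nearest pair of top edges, running from the floor to the underside of the top.

B is a four-legged stool. The seat is a 331×256×41 mm slab whose top surface is at z = 434 mm; four round legs, each 32 mm in diameter, run from the floor (z = 0) to the underside of the seat, each leg's axis is inset half a diameter from the nearest pair of seat edges (so the leg's bounding box is flush with the corner).

C is a door frame. The clear opening is 818 mm wide and 2057 mm high. Two 91 mm wide jambs, 140 mm deep, stand either side of the opening from the floor to the top of the opening. A 78 mm thick head sits across the top of both jambs, spanning the full outside width of the frame.

Three stools sit around the table at the +y, −x, +x sides. The door frame is on top of the table.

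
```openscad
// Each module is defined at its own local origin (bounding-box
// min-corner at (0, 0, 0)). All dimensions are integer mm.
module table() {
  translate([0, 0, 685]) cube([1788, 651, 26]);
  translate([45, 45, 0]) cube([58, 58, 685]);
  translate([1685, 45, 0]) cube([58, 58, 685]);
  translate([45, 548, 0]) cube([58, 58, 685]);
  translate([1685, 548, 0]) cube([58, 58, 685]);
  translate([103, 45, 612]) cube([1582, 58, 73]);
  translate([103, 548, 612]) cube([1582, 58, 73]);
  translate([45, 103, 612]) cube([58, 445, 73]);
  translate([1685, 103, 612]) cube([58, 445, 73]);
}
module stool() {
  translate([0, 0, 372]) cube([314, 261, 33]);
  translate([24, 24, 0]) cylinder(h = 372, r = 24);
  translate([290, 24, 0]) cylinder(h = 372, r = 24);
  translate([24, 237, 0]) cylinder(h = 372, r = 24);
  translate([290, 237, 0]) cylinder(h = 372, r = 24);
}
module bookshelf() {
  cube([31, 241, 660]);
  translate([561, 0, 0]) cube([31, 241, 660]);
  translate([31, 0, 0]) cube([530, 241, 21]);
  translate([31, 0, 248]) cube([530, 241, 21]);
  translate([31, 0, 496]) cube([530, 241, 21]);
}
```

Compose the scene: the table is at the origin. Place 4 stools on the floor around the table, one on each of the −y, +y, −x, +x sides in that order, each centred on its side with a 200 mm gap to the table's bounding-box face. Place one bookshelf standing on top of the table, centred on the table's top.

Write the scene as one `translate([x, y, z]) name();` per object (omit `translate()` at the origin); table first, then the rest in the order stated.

table();
translate([737, -461, 0]) stool();
translate([737, 851, 0]) stool();
translate([-514, 195, 0]) stool();
translate([1988, 195, 0]) stool();
translate([598, 205, 711]) bookshelf();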